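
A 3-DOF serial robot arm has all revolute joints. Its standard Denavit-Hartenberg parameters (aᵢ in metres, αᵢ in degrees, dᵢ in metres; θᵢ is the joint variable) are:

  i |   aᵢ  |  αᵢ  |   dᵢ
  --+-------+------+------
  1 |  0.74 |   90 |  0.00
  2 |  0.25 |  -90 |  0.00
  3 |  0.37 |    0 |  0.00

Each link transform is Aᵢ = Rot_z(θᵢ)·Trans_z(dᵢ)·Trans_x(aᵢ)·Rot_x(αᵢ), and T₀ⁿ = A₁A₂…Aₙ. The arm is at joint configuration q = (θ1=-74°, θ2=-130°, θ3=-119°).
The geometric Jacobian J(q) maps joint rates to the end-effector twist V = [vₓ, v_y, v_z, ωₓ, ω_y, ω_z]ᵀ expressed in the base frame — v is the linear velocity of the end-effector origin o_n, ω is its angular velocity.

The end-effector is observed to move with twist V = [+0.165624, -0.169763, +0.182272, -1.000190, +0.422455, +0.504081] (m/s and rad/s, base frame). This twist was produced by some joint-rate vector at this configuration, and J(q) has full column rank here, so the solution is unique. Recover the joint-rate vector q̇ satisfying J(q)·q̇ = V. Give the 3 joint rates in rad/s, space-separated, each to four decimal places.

o_n = [-0.1196, -0.7569, -0.0541]
J₁: ẑ×o_n = [0.7569, -0.1196, 0.0000], ω = ẑ
J2: z=[-0.9613, -0.2756, 0.0000] o=[0.2040, -0.7113, 0.0000] → [0.0149, -0.0520, -0.0454, -0.9613, -0.2756, 0.0000]
J3: z=[0.2112, -0.7364, -0.6428] o=[0.1597, -0.5569, -0.1915] → [-0.2298, 0.1505, -0.2479, 0.2112, -0.7364, -0.6428]
q̇ = J⁺·V = [-0.0680, 0.8450, -0.8900]

-0.0680 0.8450 -0.8900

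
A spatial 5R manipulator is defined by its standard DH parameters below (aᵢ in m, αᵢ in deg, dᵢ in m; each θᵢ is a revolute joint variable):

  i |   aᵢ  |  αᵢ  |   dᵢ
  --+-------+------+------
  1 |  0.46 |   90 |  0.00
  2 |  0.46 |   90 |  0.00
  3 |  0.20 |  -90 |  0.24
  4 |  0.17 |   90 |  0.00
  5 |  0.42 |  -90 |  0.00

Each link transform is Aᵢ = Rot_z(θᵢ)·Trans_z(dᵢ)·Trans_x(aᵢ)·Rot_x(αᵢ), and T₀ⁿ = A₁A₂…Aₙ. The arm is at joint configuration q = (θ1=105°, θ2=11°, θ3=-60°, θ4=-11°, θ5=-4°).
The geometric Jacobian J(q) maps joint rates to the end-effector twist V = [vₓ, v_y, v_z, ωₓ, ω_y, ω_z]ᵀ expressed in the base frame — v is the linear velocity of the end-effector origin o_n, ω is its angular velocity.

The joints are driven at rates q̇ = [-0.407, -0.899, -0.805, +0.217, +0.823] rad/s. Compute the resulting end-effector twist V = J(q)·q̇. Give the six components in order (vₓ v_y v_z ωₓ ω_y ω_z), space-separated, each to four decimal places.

o_n = [-1.0108, 1.1121, -0.1887]
J₁: ẑ×o_n = [-1.1121, -1.0108, 0.0000], ω = ẑ
J2: z=[0.9659, 0.2588, 0.0000] o=[-0.1191, 0.4443, 0.0000] → [-0.0488, 0.1823, 0.8758, 0.9659, 0.2588, 0.0000]
J3: z=[-0.0494, 0.1843, -0.9816] o=[-0.2359, 0.8805, 0.0878] → [0.1764, 0.7470, 0.1314, -0.0494, 0.1843, -0.9816]
J4: z=[0.2629, 0.9506, 0.1652] o=[-0.4405, 0.9747, -0.1287] → [-0.0797, -0.0785, 0.5783, 0.2629, 0.9506, 0.1652]
J5: z=[0.1354, 0.1332, -0.9818] o=[-0.6029, 1.0224, -0.1447] → [0.0822, 0.4065, 0.0665, 0.1354, 0.1332, -0.9818]
V = J·q̇ = [0.4049, -0.0363, -0.7129, -0.6601, -0.0651, -0.3889]

0.4049 -0.0363 -0.7129 -0.6601 -0.0651 -0.3889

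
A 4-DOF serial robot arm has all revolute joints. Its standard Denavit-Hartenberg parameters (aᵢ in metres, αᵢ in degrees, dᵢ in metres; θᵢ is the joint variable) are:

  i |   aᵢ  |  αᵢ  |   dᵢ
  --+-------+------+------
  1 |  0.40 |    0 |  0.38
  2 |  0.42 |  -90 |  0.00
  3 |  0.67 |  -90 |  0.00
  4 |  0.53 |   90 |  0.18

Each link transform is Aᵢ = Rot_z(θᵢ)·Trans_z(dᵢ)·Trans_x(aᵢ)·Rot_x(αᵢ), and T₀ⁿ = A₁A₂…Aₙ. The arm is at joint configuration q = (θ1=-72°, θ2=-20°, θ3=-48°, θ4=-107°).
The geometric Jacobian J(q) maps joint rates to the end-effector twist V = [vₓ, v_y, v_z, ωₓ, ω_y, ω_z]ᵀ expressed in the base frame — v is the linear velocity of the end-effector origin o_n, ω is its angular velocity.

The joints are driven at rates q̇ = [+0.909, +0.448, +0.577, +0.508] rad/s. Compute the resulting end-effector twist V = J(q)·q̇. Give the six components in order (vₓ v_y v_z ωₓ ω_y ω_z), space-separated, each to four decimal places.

1.6556 0.4310 -0.0847 0.5635 -0.3974 1.0171

o_n = [0.5988, -1.2960, 0.6423]
J₁: ẑ×o_n = [1.2960, 0.5988, -0.0000], ω = ẑ
J2: z=[0.0000, 0.0000, 1.0000] o=[0.1236, -0.3804, 0.3800] → [0.9155, 0.4752, -0.0000, 0.0000, 0.0000, 1.0000]
J3: z=[0.9994, -0.0349, 0.0000] o=[0.1089, -0.8002, 0.3800] → [-0.0092, -0.2621, -0.4784, 0.9994, -0.0349, 0.0000]
J4: z=[-0.0259, -0.7427, -0.6691] o=[0.0933, -1.2482, 0.8779] → [0.1430, -0.3443, 0.3767, -0.0259, -0.7427, -0.6691]
V = J·q̇ = [1.6556, 0.4310, -0.0847, 0.5635, -0.3974, 1.0171]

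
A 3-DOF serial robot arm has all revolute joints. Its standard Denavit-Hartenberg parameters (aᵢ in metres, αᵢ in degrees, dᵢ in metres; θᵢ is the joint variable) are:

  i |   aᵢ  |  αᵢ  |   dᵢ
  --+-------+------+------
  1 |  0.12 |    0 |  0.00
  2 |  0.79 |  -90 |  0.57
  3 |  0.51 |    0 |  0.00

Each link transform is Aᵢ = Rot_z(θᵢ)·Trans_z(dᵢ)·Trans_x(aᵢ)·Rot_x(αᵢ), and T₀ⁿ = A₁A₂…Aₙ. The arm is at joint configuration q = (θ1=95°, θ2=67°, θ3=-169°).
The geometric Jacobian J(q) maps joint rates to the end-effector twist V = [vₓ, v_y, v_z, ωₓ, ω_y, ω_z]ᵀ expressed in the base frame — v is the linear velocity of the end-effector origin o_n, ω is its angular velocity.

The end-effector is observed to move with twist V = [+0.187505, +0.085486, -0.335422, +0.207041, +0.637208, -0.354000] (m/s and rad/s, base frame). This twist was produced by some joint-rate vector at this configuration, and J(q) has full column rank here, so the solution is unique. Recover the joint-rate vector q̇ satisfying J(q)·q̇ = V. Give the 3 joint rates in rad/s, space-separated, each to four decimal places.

o_n = [-0.2857, 0.2090, 0.6673]
J₁: ẑ×o_n = [-0.2090, -0.2857, 0.0000], ω = ẑ
J2: z=[0.0000, 0.0000, 1.0000] o=[-0.0105, 0.1195, 0.0000] → [-0.0894, -0.2752, 0.0000, 0.0000, 0.0000, 1.0000]
J3: z=[-0.3090, -0.9511, 0.0000] o=[-0.7618, 0.3637, 0.5700] → [-0.0925, 0.0301, 0.5006, -0.3090, -0.9511, 0.0000]
q̇ = J⁺·V = [-0.7850, 0.4310, -0.6700]

-0.7850 0.4310 -0.6700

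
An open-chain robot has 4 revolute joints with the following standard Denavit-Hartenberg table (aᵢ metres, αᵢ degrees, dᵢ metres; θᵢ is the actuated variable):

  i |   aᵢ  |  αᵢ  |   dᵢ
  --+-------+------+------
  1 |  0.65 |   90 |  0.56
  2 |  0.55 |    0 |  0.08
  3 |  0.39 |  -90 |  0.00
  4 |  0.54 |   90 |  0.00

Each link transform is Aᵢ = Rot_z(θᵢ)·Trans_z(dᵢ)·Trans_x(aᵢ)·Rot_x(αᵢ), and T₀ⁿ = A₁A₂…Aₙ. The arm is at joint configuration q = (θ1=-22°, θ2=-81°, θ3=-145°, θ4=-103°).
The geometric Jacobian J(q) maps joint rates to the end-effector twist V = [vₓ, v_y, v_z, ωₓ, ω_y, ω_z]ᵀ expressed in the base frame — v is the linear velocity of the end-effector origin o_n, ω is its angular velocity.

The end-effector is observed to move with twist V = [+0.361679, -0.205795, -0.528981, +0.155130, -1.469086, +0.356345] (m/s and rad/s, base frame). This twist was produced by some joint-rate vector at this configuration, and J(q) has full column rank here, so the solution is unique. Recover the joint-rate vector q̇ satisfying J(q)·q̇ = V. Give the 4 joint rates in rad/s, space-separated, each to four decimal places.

o_n = [0.2824, -0.7679, 0.2099]
J₁: ẑ×o_n = [0.7679, 0.2824, -0.0000], ω = ẑ
J2: z=[-0.3746, -0.9272, 0.0000] o=[0.6027, -0.2435, 0.5600] → [0.3246, -0.1311, -0.1005, -0.3746, -0.9272, 0.0000]
J3: z=[-0.3746, -0.9272, 0.0000] o=[0.6525, -0.3499, 0.0168] → [-0.1791, 0.0724, -0.1865, -0.3746, -0.9272, 0.0000]
J4: z=[-0.6670, 0.2695, -0.6947] o=[0.4013, -0.2484, 0.2973] → [-0.3844, 0.0243, 0.3785, -0.6670, 0.2695, -0.6947]
q̇ = J⁺·V = [-0.3140, 0.9240, 0.3800, -0.9650]

-0.3140 0.9240 0.3800 -0.9650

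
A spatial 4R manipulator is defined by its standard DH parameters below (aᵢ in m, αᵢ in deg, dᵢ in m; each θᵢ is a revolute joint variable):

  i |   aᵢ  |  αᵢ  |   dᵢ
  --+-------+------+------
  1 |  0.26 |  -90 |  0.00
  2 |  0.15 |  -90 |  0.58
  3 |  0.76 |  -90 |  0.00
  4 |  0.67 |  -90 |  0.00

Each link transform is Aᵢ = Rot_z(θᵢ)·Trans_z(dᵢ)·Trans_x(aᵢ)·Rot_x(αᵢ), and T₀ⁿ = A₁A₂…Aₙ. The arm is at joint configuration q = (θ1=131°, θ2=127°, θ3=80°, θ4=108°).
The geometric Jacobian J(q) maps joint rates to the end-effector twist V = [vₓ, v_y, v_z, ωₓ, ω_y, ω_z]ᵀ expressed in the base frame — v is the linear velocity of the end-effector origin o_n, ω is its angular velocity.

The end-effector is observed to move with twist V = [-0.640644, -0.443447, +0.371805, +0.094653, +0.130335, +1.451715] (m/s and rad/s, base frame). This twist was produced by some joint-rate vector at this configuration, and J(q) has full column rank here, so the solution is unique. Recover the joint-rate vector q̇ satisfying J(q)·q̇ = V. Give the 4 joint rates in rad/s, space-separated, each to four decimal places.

o_n = [-0.4341, 0.4453, -0.5800]
J₁: ẑ×o_n = [-0.4453, -0.4341, 0.0000], ω = ẑ
J2: z=[-0.7547, -0.6561, 0.0000] o=[-0.1706, 0.1962, 0.0000] → [0.3805, -0.4377, -0.3608, -0.7547, -0.6561, 0.0000]
J3: z=[0.5240, -0.6027, 0.6018] o=[-0.5491, -0.2524, -0.1198] → [-0.1425, 0.3103, 0.4349, 0.5240, -0.6027, 0.6018]
J4: z=[-0.2578, 0.5612, 0.7865] o=[0.0679, 0.1787, -0.2252] → [-0.4088, -0.4862, 0.2130, -0.2578, 0.5612, 0.7865]
q̇ = J⁺·V = [0.6060, -0.0340, 0.4800, 0.7080]

0.6060 -0.0340 0.4800 0.7080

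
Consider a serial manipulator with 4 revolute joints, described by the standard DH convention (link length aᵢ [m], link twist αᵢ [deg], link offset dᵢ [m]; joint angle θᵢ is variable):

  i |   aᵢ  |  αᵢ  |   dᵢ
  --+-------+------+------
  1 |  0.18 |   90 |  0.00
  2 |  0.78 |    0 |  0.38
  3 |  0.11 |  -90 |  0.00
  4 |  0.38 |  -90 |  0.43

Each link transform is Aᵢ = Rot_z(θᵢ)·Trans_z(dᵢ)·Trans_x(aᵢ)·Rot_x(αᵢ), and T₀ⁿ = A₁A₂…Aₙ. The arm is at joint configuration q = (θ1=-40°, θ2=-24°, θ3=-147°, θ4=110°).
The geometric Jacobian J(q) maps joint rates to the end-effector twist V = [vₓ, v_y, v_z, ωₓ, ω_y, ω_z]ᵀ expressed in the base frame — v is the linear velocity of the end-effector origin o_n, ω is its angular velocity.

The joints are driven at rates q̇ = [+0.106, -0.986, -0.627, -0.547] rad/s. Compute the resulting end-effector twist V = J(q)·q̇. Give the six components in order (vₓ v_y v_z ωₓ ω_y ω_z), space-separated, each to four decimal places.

o_n = [0.7357, -0.6472, -0.7388]
J₁: ẑ×o_n = [0.6472, 0.7357, -0.0000], ω = ẑ
J2: z=[-0.6428, -0.7660, 0.0000] o=[0.1379, -0.1157, 0.0000] → [0.5660, -0.4749, 0.7996, -0.6428, -0.7660, 0.0000]
J3: z=[-0.6428, -0.7660, 0.0000] o=[0.4395, -0.8648, -0.3173] → [0.3230, -0.2710, 0.0870, -0.6428, -0.7660, 0.0000]
J4: z=[0.1198, -0.1006, -0.9877] o=[0.3563, -0.7950, -0.3345] → [0.1866, -0.3263, 0.0559, 0.1198, -0.1006, -0.9877]
V = J·q̇ = [-0.7940, 0.8946, -0.8735, 0.9713, 1.2906, 0.6463]

-0.7940 0.8946 -0.8735 0.9713 1.2906 0.6463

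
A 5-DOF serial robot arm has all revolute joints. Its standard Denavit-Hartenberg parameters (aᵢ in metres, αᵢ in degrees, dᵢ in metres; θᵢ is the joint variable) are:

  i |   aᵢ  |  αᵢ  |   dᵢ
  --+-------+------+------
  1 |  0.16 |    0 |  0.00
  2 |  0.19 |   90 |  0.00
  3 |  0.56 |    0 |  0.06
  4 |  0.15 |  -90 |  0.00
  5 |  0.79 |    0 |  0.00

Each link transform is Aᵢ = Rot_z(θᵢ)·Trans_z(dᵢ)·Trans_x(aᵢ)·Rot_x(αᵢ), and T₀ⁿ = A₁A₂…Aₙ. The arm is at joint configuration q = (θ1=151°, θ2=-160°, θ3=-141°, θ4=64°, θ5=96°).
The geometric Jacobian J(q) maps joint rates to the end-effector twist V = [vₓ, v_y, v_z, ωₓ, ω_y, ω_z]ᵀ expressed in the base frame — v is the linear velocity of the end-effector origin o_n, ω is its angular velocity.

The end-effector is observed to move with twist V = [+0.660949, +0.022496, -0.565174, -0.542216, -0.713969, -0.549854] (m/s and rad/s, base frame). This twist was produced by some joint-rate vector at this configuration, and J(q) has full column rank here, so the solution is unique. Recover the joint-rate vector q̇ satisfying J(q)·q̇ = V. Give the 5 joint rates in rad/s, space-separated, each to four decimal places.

0.0950 -0.5470 0.5610 0.2290 -0.4350

o_n = [-0.2536, 0.8303, -0.4181]
J₁: ẑ×o_n = [-0.8303, -0.2536, 0.0000], ω = ẑ
J2: z=[0.0000, 0.0000, 1.0000] o=[-0.1399, 0.0776, 0.0000] → [-0.7527, -0.1137, 0.0000, 0.0000, 0.0000, 1.0000]
J3: z=[-0.1564, -0.9877, 0.0000] o=[0.0477, 0.0478, 0.0000] → [0.4130, -0.0654, -0.4200, -0.1564, -0.9877, 0.0000]
J4: z=[-0.1564, -0.9877, 0.0000] o=[-0.3915, 0.0567, -0.3524] → [0.0649, -0.0103, 0.0152, -0.1564, -0.9877, 0.0000]
J5: z=[0.9624, -0.1524, 0.2250] o=[-0.3582, 0.0514, -0.4986] → [-0.1875, -0.0539, 0.7655, 0.9624, -0.1524, 0.2250]
q̇ = J⁺·V = [0.0950, -0.5470, 0.5610, 0.2290, -0.4350]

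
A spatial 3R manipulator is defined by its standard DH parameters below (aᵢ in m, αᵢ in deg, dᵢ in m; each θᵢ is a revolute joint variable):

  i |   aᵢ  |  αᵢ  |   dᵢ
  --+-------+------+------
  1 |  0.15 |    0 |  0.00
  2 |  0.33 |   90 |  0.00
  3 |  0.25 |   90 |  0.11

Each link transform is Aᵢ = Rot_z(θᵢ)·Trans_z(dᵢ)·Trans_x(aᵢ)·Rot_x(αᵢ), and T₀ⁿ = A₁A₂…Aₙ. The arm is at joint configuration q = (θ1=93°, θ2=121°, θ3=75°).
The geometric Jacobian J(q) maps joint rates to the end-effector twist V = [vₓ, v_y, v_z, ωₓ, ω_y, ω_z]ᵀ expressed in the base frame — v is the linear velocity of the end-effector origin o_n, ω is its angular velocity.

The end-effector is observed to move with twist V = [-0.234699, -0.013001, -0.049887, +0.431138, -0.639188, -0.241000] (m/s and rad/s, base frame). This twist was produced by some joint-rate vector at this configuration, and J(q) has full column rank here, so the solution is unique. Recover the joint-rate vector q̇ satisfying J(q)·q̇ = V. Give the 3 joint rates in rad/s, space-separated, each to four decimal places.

0.3280 -0.5690 -0.7710

o_n = [-0.3966, 0.0203, 0.2415]
J₁: ẑ×o_n = [-0.0203, -0.3966, 0.0000], ω = ẑ
J2: z=[0.0000, 0.0000, 1.0000] o=[-0.0079, 0.1498, 0.0000] → [0.1295, -0.3887, 0.0000, 0.0000, 0.0000, 1.0000]
J3: z=[-0.5592, 0.8290, 0.0000] o=[-0.2814, -0.0347, 0.0000] → [0.2002, 0.1350, 0.0647, -0.5592, 0.8290, 0.0000]
q̇ = J⁺·V = [0.3280, -0.5690, -0.7710]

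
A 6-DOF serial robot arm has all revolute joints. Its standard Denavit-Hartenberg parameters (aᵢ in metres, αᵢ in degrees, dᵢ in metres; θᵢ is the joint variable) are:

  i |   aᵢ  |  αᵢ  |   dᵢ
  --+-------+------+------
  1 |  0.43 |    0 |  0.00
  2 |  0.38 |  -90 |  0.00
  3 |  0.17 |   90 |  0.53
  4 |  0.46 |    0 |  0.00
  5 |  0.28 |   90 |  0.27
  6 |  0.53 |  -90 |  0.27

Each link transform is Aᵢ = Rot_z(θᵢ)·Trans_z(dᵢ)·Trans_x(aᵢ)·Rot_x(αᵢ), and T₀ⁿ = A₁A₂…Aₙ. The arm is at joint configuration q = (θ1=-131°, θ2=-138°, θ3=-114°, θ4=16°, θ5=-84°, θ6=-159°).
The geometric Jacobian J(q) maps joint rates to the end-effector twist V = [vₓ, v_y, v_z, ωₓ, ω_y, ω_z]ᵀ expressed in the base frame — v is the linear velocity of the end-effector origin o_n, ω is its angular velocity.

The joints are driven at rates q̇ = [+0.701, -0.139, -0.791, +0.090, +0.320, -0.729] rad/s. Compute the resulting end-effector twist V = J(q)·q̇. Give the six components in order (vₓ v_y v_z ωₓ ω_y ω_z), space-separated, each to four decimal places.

o_n = [-1.0402, -0.1453, 0.2245]
J₁: ẑ×o_n = [0.1453, -1.0402, 0.0000], ω = ẑ
J2: z=[0.0000, 0.0000, 1.0000] o=[-0.2821, -0.3245, 0.0000] → [-0.1792, -0.7580, 0.0000, 0.0000, 0.0000, 1.0000]
J3: z=[-0.9998, -0.0175, 0.0000] o=[-0.2887, 0.0554, 0.0000] → [-0.0039, 0.2245, 0.1876, -0.9998, -0.0175, 0.0000]
J4: z=[0.0159, -0.9134, -0.4067] o=[-0.8174, -0.0230, 0.1553] → [-0.1130, 0.0895, -0.2054, 0.0159, -0.9134, -0.4067]
J5: z=[0.0159, -0.9134, -0.4067] o=[-0.9411, -0.2050, 0.5593] → [0.3301, 0.0456, -0.0895, 0.0159, -0.9134, -0.4067]
J6: z=[0.3680, 0.3836, -0.8470] o=[-0.6765, -0.4897, 0.5453] → [0.1687, 0.4261, 0.2663, 0.3680, 0.3836, -0.8470]
V = J·q̇ = [0.1024, -1.0893, -0.3896, 0.5292, -0.6403, 1.0127]

0.1024 -1.0893 -0.3896 0.5292 -0.6403 1.0127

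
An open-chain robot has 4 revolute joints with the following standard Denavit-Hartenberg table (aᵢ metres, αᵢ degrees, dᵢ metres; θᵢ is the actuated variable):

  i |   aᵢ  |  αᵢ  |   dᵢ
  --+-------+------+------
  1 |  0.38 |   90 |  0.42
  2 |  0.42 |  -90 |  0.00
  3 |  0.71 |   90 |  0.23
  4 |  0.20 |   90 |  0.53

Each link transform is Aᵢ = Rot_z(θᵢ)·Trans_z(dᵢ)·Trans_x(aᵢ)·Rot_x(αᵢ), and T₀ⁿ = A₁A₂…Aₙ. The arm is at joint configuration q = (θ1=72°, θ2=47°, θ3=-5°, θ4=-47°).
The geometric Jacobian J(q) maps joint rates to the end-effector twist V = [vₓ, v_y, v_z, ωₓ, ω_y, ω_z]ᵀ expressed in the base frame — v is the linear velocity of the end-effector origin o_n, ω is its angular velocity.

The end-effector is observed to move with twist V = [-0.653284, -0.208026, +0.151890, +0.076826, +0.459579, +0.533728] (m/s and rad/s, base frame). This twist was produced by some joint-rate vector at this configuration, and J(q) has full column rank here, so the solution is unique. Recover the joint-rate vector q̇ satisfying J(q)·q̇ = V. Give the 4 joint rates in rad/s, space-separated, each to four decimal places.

o_n = [0.9273, 0.9066, 1.3672]
J₁: ẑ×o_n = [-0.9066, 0.9273, 0.0000], ω = ẑ
J2: z=[0.9511, -0.3090, 0.0000] o=[0.1174, 0.3614, 0.4200] → [-0.2927, -0.9008, 0.7687, 0.9511, -0.3090, 0.0000]
J3: z=[-0.2260, -0.6956, 0.6820] o=[0.2059, 0.6338, 0.7272] → [-0.6312, 0.6366, 0.4401, -0.2260, -0.6956, 0.6820]
J4: z=[0.9291, -0.3644, -0.0637] o=[0.3619, 0.9135, 1.4013] → [0.0120, -0.0043, 0.1996, 0.9291, -0.3644, -0.0637]
q̇ = J⁺·V = [0.8680, 0.7290, -0.5650, -0.8010]

0.8680 0.7290 -0.5650 -0.8010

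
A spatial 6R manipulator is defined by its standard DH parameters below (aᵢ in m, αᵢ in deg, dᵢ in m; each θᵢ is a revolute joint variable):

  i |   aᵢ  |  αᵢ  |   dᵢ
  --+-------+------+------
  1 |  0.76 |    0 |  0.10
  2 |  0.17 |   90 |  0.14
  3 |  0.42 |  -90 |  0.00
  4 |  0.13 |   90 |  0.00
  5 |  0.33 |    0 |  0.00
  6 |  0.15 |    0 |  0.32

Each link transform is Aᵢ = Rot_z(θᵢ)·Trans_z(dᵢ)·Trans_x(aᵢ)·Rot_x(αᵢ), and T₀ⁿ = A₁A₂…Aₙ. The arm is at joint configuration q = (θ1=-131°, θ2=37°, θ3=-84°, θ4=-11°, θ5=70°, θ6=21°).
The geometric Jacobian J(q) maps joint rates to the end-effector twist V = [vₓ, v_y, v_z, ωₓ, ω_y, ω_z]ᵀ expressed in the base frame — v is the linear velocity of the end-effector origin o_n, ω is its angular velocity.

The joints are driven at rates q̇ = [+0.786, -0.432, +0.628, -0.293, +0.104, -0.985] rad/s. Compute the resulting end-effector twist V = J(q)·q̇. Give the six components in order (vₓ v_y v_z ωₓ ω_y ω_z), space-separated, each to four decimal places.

0.5907 -0.8847 0.3352 0.2553 0.2566 0.1562

o_n = [-0.9058, -1.2365, -0.3034]
J₁: ẑ×o_n = [1.2365, -0.9058, 0.0000], ω = ẑ
J2: z=[0.0000, 0.0000, 1.0000] o=[-0.4986, -0.5736, 0.1000] → [0.6629, -0.4072, 0.0000, 0.0000, 0.0000, 1.0000]
J3: z=[-0.9976, 0.0698, 0.0000] o=[-0.5105, -0.7432, 0.2400] → [-0.0379, -0.5421, 0.5197, -0.9976, 0.0698, 0.0000]
J4: z=[-0.0694, -0.9921, 0.1045] o=[-0.5135, -0.7870, -0.1777] → [0.1717, -0.0497, -0.3580, -0.0694, -0.9921, 0.1045]
J5: z=[-0.9778, 0.0884, 0.1898] o=[-0.5392, -0.7985, -0.3046] → [0.0832, -0.0684, 0.4607, -0.9778, 0.0884, 0.1898]
J6: z=[-0.9778, 0.0884, 0.1898] o=[-0.5830, -1.1162, -0.3824] → [0.0298, 0.0160, 0.1461, -0.9778, 0.0884, 0.1898]
V = J·q̇ = [0.5907, -0.8847, 0.3352, 0.2553, 0.2566, 0.1562]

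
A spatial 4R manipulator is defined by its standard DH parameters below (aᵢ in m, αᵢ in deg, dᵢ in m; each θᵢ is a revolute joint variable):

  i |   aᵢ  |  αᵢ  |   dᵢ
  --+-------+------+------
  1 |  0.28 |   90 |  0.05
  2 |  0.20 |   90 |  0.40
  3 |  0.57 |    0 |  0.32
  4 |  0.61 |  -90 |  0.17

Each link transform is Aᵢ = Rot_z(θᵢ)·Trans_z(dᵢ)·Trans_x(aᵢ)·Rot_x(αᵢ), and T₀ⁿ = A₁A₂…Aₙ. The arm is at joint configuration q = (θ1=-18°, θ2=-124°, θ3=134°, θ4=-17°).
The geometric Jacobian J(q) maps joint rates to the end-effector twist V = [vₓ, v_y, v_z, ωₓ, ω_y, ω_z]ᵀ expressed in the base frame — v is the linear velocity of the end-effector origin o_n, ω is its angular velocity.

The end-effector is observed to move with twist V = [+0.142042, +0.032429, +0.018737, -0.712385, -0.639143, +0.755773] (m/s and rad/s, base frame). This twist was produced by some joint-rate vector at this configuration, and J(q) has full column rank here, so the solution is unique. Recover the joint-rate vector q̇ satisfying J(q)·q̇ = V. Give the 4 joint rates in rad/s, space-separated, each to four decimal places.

o_n = [-0.2868, -1.3300, 0.7160]
J₁: ẑ×o_n = [1.3300, -0.2868, 0.0000], ω = ẑ
J2: z=[-0.3090, -0.9511, 0.0000] o=[0.2663, -0.0865, 0.0500] → [-0.6334, 0.2058, -0.1418, -0.3090, -0.9511, 0.0000]
J3: z=[-0.7885, 0.2562, 0.5592] o=[0.0363, -0.4324, -0.1158] → [0.7150, 0.4752, 0.7905, -0.7885, 0.2562, 0.5592]
J4: z=[-0.7885, 0.2562, 0.5592] o=[-0.1321, -0.8088, 0.3914] → [0.3746, 0.1695, 0.4506, -0.7885, 0.2562, 0.5592]
q̇ = J⁺·V = [0.4320, 0.8280, -0.3670, 0.9460]

0.4320 0.8280 -0.3670 0.9460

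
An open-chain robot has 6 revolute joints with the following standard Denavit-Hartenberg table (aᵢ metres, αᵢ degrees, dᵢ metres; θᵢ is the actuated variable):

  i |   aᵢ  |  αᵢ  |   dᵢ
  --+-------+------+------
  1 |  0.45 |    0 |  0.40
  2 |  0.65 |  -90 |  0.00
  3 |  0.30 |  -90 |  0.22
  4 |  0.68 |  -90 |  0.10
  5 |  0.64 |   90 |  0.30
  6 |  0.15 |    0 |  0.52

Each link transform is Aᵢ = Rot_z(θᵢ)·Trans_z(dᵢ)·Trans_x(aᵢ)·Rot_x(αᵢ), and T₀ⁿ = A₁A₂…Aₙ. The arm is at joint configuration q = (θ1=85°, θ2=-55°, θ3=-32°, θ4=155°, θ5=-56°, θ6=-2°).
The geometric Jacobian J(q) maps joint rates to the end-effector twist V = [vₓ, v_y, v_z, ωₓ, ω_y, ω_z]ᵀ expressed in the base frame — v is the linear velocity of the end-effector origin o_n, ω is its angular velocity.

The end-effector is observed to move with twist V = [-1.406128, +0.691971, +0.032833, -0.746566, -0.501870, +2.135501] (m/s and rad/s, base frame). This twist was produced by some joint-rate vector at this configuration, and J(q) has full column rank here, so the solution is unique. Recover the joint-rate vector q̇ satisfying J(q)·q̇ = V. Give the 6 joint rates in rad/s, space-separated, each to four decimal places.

0.8230 0.9120 0.3270 -0.3690 -0.1200 -0.7980

o_n = [0.6535, 1.0284, -0.7255]
J₁: ẑ×o_n = [-1.0284, 0.6535, 0.0000], ω = ẑ
J2: z=[0.0000, 0.0000, 1.0000] o=[0.0392, 0.4483, 0.4000] → [-0.5802, 0.6143, 0.0000, 0.0000, 0.0000, 1.0000]
J3: z=[-0.5000, 0.8660, 0.0000] o=[0.6021, 0.7733, 0.4000] → [-0.9747, -0.5627, -0.1721, -0.5000, 0.8660, 0.0000]
J4: z=[0.4589, 0.2650, -0.8480] o=[0.7125, 1.0910, 0.5590] → [-0.3934, 0.6395, -0.0131, 0.4589, 0.2650, -0.8480]
J5: z=[-0.7635, 0.6057, -0.2240] o=[0.4494, 0.6073, 0.1476] → [-0.4345, -0.7123, -0.4452, -0.7635, 0.6057, -0.2240]
J6: z=[0.6333, 0.7702, -0.0761] o=[0.3013, 0.6611, -0.5414] → [-0.1138, 0.0898, -0.0387, 0.6333, 0.7702, -0.0761]
q̇ = J⁺·V = [0.8230, 0.9120, 0.3270, -0.3690, -0.1200, -0.7980]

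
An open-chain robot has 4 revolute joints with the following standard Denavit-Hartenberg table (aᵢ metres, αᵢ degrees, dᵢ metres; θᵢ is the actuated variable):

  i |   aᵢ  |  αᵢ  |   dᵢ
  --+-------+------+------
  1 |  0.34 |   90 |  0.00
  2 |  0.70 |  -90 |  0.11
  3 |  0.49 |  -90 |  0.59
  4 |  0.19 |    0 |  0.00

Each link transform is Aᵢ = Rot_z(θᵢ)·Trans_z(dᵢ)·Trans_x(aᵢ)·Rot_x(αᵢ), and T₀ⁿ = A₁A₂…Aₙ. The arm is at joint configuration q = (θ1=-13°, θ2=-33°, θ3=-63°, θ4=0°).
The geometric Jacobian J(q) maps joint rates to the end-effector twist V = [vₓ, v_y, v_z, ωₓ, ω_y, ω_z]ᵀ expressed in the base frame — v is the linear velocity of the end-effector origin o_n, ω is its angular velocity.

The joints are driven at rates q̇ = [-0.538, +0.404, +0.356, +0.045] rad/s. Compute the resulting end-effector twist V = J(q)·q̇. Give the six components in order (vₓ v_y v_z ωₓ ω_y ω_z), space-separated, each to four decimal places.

o_n = [1.3076, -1.0366, -0.0546]
J₁: ẑ×o_n = [1.0366, 1.3076, -0.0000], ω = ẑ
J2: z=[-0.2250, -0.9744, 0.0000] o=[0.3313, -0.0765, 0.0000] → [0.0532, -0.0123, 1.1673, -0.2250, -0.9744, 0.0000]
J3: z=[0.5307, -0.1225, 0.8387] o=[0.8786, -0.3157, -0.3812] → [0.5646, 0.1865, -0.3300, 0.5307, -0.1225, 0.8387]
J4: z=[0.8302, 0.2743, -0.4853] o=[1.2752, -0.8554, -0.0076] → [-0.1008, 0.0233, -0.1593, 0.8302, 0.2743, -0.4853]
V = J·q̇ = [-0.3398, -0.6410, 0.3469, 0.1354, -0.4249, -0.2613]

-0.3398 -0.6410 0.3469 0.1354 -0.4249 -0.2613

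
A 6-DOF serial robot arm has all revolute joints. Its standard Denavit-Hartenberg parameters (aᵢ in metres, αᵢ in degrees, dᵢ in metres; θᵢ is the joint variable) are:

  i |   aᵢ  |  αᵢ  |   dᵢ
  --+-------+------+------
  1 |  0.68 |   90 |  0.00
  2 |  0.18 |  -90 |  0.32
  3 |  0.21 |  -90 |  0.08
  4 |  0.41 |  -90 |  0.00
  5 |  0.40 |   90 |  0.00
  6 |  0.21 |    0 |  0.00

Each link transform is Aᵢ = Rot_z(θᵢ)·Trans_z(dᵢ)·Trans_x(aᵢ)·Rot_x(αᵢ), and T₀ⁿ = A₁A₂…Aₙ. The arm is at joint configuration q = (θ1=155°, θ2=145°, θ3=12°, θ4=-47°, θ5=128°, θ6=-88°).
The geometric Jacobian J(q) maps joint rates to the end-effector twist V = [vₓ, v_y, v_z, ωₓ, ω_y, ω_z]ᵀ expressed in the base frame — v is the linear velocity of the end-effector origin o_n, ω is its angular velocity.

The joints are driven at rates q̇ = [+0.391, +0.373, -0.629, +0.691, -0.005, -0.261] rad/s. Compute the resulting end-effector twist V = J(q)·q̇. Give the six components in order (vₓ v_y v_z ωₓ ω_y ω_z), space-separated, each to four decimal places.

o_n = [0.1167, 0.6072, -0.0440]
J₁: ẑ×o_n = [-0.6072, 0.1167, 0.0000], ω = ẑ
J2: z=[0.4226, 0.9063, 0.0000] o=[-0.6163, 0.2874, 0.0000] → [-0.0399, 0.0186, -0.5292, 0.4226, 0.9063, 0.0000]
J3: z=[0.5198, -0.2424, -0.8192] o=[-0.3474, 0.5151, 0.1032] → [0.1112, -0.3037, 0.1604, 0.5198, -0.2424, -0.8192]
J4: z=[-0.5677, -0.8145, -0.1193] o=[-0.1718, 0.3850, 0.1555] → [0.1890, -0.1477, 0.1089, -0.5677, -0.8145, -0.1193]
J5: z=[0.1123, -0.2201, 0.9690] o=[0.1626, 0.1650, 0.0668] → [-0.4041, -0.0320, 0.0396, 0.1123, -0.2201, 0.9690]
J6: z=[0.9922, 0.0785, -0.0972] o=[0.1407, 0.5539, 0.1577] → [-0.0107, 0.2024, 0.0548, 0.9922, 0.0785, -0.0972]
V = J·q̇ = [-0.1868, 0.0888, -0.2376, -0.8212, -0.0917, 0.8444]

-0.1868 0.0888 -0.2376 -0.8212 -0.0917 0.8444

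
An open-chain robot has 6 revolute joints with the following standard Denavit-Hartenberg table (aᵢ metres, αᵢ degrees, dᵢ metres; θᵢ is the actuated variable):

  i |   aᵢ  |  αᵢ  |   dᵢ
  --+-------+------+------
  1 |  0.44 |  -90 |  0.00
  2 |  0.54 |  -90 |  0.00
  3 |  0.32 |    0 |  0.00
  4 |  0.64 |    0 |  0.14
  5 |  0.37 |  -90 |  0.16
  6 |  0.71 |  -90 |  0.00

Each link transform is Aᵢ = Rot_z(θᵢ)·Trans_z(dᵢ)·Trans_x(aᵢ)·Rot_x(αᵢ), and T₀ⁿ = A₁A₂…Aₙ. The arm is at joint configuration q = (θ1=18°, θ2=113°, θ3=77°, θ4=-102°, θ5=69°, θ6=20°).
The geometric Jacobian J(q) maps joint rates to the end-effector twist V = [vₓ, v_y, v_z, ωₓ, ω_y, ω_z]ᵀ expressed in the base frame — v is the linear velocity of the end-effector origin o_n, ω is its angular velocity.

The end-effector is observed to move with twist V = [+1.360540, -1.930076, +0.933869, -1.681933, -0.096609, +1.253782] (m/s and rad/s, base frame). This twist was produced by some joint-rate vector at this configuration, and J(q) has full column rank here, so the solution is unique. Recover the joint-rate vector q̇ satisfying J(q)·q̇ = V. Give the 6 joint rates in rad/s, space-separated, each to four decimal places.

o_n = [-0.1164, -0.8388, -1.7617]
J₁: ẑ×o_n = [0.8388, -0.1164, 0.0000], ω = ẑ
J2: z=[-0.3090, 0.9511, 0.0000] o=[0.4185, 0.1360, 0.0000] → [-1.6755, -0.5444, 0.8099, -0.3090, 0.9511, 0.0000]
J3: z=[-0.8755, -0.2845, 0.3907] o=[0.2178, 0.0708, -0.4971] → [0.7151, -1.2377, 0.7012, -0.8755, -0.2845, 0.3907]
J4: z=[-0.8755, -0.2845, 0.3907] o=[0.2874, -0.2345, -0.5633] → [0.5770, -1.2069, 0.4142, -0.8755, -0.2845, 0.3907]
J5: z=[-0.8755, -0.2845, 0.3907] o=[-0.1343, -0.0871, -1.0426] → [0.4983, -0.6226, 0.6632, -0.8755, -0.2845, 0.3907]
J6: z=[0.4804, -0.6003, 0.6394] o=[-0.2938, -0.4092, -1.2250] → [0.5969, 0.3713, -0.0999, 0.4804, -0.6003, 0.6394]
q̇ = J⁺·V = [0.9900, 0.0200, 0.1720, 0.8380, 0.5930, -0.5670]

0.9900 0.0200 0.1720 0.8380 0.5930 -0.5670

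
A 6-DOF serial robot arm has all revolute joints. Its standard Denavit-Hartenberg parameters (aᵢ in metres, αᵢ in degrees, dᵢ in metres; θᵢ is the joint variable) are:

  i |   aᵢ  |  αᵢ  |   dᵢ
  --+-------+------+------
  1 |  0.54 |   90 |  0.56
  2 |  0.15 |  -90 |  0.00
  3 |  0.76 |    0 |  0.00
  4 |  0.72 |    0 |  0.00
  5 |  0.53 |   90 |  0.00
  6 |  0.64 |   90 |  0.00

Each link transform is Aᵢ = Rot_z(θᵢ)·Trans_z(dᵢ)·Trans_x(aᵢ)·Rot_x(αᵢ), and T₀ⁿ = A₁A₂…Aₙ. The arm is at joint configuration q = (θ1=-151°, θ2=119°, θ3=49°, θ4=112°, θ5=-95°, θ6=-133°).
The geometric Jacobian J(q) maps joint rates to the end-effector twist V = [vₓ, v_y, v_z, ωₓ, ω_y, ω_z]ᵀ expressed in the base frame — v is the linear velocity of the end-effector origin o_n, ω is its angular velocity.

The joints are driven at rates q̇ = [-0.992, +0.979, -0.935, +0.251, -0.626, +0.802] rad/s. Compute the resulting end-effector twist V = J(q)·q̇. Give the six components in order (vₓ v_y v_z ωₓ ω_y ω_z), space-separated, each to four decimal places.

o_n = [-0.3947, -1.2403, 0.7921]
J₁: ẑ×o_n = [1.2403, -0.3947, 0.0000], ω = ẑ
J2: z=[-0.4848, 0.8746, 0.0000] o=[-0.4723, -0.2618, 0.5600] → [0.2030, 0.1125, 0.4065, -0.4848, 0.8746, 0.0000]
J3: z=[0.7650, 0.4240, -0.4848] o=[-0.4087, -0.2265, 0.6912] → [-0.4487, -0.0839, -0.7814, 0.7650, 0.4240, -0.4848]
J4: z=[0.7650, 0.4240, -0.4848] o=[0.0808, -0.6110, 1.1273] → [-0.4472, 0.4870, -0.2797, 0.7650, 0.4240, -0.4848]
J5: z=[0.7650, 0.4240, -0.4848] o=[-0.0942, -0.9760, 0.5319] → [-0.0178, -0.0534, -0.0747, 0.7650, 0.4240, -0.4848]
J6: z=[0.1902, 0.5705, 0.7990] o=[0.2319, -1.3488, 0.7204] → [-0.0459, -0.5143, 0.3781, 0.1902, 0.5705, 0.7990]
V = J·q̇ = [-0.7500, 0.3233, 1.4084, -1.3242, 0.7583, 0.2839]

-0.7500 0.3233 1.4084 -1.3242 0.7583 0.2839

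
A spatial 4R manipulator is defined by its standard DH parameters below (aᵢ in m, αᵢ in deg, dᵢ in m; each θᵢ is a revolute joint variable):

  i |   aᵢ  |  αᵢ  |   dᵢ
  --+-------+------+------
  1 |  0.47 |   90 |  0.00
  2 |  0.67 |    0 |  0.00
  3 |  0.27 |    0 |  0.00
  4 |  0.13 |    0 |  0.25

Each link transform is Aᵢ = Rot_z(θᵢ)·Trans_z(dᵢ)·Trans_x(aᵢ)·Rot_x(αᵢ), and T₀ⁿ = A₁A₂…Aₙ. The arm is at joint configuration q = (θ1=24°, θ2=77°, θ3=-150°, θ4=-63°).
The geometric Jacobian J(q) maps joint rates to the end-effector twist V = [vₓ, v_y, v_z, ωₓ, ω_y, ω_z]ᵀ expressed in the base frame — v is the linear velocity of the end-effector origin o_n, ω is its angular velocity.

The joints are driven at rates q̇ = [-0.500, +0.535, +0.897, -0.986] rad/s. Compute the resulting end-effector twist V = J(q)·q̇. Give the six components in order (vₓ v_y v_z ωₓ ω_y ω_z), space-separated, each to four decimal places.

o_n = [0.6554, 0.0182, 0.3043]
J₁: ẑ×o_n = [-0.0182, 0.6554, 0.0000], ω = ẑ
J2: z=[0.4067, -0.9135, 0.0000] o=[0.4294, 0.1912, 0.0000] → [-0.2780, -0.1238, 0.1361, 0.4067, -0.9135, 0.0000]
J3: z=[0.4067, -0.9135, 0.0000] o=[0.5671, 0.2525, 0.6528] → [0.3184, 0.1418, -0.0146, 0.4067, -0.9135, 0.0000]
J4: z=[0.4067, -0.9135, 0.0000] o=[0.6392, 0.2846, 0.3946] → [0.0825, 0.0367, -0.0935, 0.4067, -0.9135, 0.0000]
V = J·q̇ = [0.0646, -0.3030, 0.1520, 0.1814, -0.4074, -0.5000]

0.0646 -0.3030 0.1520 0.1814 -0.4074 -0.5000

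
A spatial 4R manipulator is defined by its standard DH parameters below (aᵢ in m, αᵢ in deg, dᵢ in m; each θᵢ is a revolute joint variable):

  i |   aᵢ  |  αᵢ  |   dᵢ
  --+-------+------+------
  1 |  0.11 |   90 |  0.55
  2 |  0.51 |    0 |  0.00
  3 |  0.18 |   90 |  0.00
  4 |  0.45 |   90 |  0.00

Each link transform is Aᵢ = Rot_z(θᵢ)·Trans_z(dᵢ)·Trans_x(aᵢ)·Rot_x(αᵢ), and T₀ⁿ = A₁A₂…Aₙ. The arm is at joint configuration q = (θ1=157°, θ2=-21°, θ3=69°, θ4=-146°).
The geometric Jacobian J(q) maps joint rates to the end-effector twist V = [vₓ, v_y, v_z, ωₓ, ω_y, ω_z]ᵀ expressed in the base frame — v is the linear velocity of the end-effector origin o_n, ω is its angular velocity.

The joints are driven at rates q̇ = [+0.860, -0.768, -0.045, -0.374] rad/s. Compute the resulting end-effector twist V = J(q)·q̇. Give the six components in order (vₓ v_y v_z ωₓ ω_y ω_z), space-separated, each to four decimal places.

o_n = [-0.5189, -0.0531, 0.2238]
J₁: ẑ×o_n = [0.0531, -0.5189, 0.0000], ω = ẑ
J2: z=[0.3907, 0.9205, 0.0000] o=[-0.1013, 0.0430, 0.5500] → [-0.3003, 0.1275, 0.3469, 0.3907, 0.9205, 0.0000]
J3: z=[0.3907, 0.9205, 0.0000] o=[-0.5395, 0.2290, 0.3672] → [-0.1321, 0.0561, -0.1292, 0.3907, 0.9205, 0.0000]
J4: z=[-0.6841, 0.2904, -0.6691] o=[-0.6504, 0.2761, 0.5010] → [-0.3008, -0.2776, 0.1870, -0.6841, 0.2904, -0.6691]
V = J·q̇ = [0.3947, -0.4429, -0.3306, -0.0618, -0.8570, 1.1103]

0.3947 -0.4429 -0.3306 -0.0618 -0.8570 1.1103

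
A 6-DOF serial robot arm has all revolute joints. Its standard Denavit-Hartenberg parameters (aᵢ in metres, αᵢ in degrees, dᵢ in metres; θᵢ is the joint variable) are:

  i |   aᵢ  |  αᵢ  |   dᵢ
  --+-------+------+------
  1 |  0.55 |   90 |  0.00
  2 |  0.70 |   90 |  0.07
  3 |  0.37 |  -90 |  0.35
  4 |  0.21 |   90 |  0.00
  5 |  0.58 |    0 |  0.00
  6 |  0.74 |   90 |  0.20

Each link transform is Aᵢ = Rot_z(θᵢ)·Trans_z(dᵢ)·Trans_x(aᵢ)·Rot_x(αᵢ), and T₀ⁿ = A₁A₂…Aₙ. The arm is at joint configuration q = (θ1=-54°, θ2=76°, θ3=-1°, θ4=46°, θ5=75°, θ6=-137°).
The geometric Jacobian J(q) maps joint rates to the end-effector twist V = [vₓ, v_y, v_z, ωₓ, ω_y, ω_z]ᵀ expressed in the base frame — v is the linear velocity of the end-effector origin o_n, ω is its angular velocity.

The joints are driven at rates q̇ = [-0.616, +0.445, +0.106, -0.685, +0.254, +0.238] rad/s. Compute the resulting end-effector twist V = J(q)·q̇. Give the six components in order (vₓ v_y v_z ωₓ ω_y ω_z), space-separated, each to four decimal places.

o_n = [0.5870, -0.7388, 1.6578]
J₁: ẑ×o_n = [0.7388, 0.5870, -0.0000], ω = ẑ
J2: z=[-0.8090, -0.5878, 0.0000] o=[0.3233, -0.4450, 0.0000] → [-0.9744, 1.3412, 0.3927, -0.8090, -0.5878, 0.0000]
J3: z=[0.5703, -0.7850, -0.2419] o=[0.3662, -0.6231, 0.6792] → [-0.7962, -0.6115, 0.1074, 0.5703, -0.7850, -0.2419]
J4: z=[-0.8064, -0.5911, 0.0169] o=[0.6236, -0.9665, 0.9535] → [-0.4202, 0.5674, -0.2053, -0.8064, -0.5911, 0.0169]
J5: z=[0.5086, -0.6787, 0.5298] o=[0.5603, -0.8749, 1.1316] → [-0.4293, -0.2535, 0.0874, 0.5086, -0.6787, 0.5298]
J6: z=[0.5086, -0.6787, 0.5298] o=[0.0632, -1.1407, 1.2683] → [-0.4773, 0.0794, 0.5599, 0.5086, -0.6787, 0.5298]
V = J·q̇ = [-0.9079, -0.2637, 0.4822, 0.5031, -0.2738, -0.3926]

-0.9079 -0.2637 0.4822 0.5031 -0.2738 -0.3926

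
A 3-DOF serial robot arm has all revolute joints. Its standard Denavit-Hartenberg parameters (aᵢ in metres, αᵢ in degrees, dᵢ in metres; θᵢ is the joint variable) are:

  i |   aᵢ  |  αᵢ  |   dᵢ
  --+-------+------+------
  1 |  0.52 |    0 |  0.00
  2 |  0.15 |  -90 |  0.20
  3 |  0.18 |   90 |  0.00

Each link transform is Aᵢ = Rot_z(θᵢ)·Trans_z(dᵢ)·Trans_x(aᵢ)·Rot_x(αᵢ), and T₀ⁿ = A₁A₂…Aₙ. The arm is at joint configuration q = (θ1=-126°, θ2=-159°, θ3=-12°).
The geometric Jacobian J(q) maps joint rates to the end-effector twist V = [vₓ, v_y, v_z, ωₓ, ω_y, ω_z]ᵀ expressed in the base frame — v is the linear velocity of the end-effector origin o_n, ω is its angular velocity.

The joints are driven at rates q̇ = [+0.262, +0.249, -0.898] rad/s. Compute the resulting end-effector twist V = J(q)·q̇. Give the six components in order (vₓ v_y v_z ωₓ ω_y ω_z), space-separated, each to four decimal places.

-0.0594 -0.0694 0.1581 0.8674 -0.2324 0.5110

o_n = [-0.2213, -0.1057, 0.2374]
J₁: ẑ×o_n = [0.1057, -0.2213, 0.0000], ω = ẑ
J2: z=[0.0000, 0.0000, 1.0000] o=[-0.3056, -0.4207, 0.0000] → [-0.3150, 0.0844, 0.0000, 0.0000, 0.0000, 1.0000]
J3: z=[-0.9659, 0.2588, 0.0000] o=[-0.2668, -0.2758, 0.2000] → [0.0097, 0.0361, -0.1761, -0.9659, 0.2588, 0.0000]
V = J·q̇ = [-0.0594, -0.0694, 0.1581, 0.8674, -0.2324, 0.5110]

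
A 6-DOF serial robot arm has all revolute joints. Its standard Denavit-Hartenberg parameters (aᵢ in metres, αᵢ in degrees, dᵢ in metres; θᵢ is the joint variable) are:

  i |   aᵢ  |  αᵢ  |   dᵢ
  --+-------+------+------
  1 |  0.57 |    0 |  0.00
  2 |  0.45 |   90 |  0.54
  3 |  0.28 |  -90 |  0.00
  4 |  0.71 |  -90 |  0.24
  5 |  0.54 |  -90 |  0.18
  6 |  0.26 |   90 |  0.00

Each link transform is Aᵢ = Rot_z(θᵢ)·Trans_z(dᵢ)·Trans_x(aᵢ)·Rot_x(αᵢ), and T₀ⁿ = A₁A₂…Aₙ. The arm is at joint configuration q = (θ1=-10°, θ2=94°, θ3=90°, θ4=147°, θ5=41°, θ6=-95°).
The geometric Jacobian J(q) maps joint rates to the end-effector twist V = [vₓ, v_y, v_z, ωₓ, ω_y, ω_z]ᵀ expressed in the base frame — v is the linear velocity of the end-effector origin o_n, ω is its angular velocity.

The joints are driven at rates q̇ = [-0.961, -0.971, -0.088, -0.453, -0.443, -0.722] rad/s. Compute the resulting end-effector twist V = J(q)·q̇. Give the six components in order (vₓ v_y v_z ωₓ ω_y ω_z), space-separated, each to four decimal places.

0.4260 -0.5205 0.0971 -0.7232 -0.0164 -2.0880

o_n = [0.3889, 0.4716, -0.3420]
J₁: ẑ×o_n = [-0.4716, 0.3889, 0.0000], ω = ẑ
J2: z=[0.0000, 0.0000, 1.0000] o=[0.5613, -0.0990, 0.0000] → [-0.5706, -0.1725, 0.0000, 0.0000, 0.0000, 1.0000]
J3: z=[0.9945, -0.1045, 0.0000] o=[0.6084, 0.3486, 0.5400] → [0.0922, 0.8772, 0.0994, 0.9945, -0.1045, 0.0000]
J4: z=[-0.1045, -0.9945, 0.0000] o=[0.6084, 0.3486, 0.8200] → [1.1556, -0.1215, -0.2312, -0.1045, -0.9945, 0.0000]
J5: z=[0.8341, -0.0877, -0.5446] o=[0.1987, 0.1503, 0.2245] → [0.2247, 0.3690, 0.2846, 0.8341, -0.0877, -0.5446]
J6: z=[0.4342, 0.7132, 0.5502] o=[0.1651, 0.5100, -0.2153] → [-0.0692, 0.1781, -0.1763, 0.4342, 0.7132, 0.5502]
V = J·q̇ = [0.4260, -0.5205, 0.0971, -0.7232, -0.0164, -2.0880]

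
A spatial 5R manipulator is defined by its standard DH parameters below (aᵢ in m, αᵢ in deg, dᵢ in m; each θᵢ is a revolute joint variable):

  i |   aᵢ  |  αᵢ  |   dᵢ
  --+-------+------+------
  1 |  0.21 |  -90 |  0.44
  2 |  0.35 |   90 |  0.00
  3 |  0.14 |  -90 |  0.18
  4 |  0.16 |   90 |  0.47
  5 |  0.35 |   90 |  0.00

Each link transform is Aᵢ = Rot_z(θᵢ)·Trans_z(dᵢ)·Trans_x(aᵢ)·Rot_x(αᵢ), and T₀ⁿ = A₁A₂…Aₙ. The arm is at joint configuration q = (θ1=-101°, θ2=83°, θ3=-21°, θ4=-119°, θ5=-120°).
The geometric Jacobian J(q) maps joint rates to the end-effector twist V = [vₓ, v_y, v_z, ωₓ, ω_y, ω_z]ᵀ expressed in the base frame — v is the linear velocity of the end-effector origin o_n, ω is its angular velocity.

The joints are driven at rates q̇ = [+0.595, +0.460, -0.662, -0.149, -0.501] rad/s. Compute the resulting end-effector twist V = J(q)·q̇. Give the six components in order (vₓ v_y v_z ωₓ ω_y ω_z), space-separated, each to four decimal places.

o_n = [0.0167, -0.4539, -0.0829]
J₁: ẑ×o_n = [0.4539, 0.0167, -0.0000], ω = ẑ
J2: z=[0.9816, -0.1908, 0.0000] o=[-0.0401, -0.2061, 0.4400] → [0.0998, 0.5133, -0.2323, 0.9816, -0.1908, 0.0000]
J3: z=[-0.1894, -0.9743, 0.1219] o=[-0.0482, -0.2480, 0.0926] → [0.1961, -0.0253, 0.1023, -0.1894, -0.9743, 0.1219]
J4: z=[0.9081, -0.2210, -0.3557] o=[-0.1346, -0.4295, -0.0152] → [0.0063, 0.0077, 0.0113, 0.9081, -0.2210, -0.3557]
J5: z=[0.4185, 0.5102, 0.7514] o=[0.2947, -0.6663, -0.0934] → [-0.1542, -0.2133, 0.2307, 0.4185, 0.5102, 0.7514]
V = J·q̇ = [0.2625, 0.3685, -0.2918, 0.2320, 0.3345, 0.1909]

0.2625 0.3685 -0.2918 0.2320 0.3345 0.1909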